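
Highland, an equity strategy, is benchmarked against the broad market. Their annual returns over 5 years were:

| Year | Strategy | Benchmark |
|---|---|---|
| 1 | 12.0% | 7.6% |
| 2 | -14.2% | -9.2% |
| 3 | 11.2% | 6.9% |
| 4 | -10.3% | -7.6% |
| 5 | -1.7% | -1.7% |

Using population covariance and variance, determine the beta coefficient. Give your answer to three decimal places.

1.527

r̄p = -0.6000%,  r̄m = -0.8000%
Cov = Σ(rp − r̄p)(rm − r̄m) / 5 = 75.5780
Var(rm) = Σ(rm − r̄m)² / 5 = 49.4920
β = Cov / Var = 75.5780 / 49.4920 = 1.5271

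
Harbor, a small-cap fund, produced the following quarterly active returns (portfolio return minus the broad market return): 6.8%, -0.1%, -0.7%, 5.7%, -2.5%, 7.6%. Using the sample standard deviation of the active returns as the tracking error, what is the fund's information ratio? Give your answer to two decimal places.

r̄ = (6.8 − 0.1 − 0.7 + 5.7 − 2.5 + 7.6) / 6 = 16.80 / 6 = 2.8000%
Σ(r − r̄)² = (6.8 − 2.8000)² + (-0.1 − 2.8000)² + (-0.7 − 2.8000)² + … = 96.2000
sample σ = √(96.2000 / 5) = √19.2400 = 4.3863%
IR = r̄ / tracking error = 2.8000 / 4.3863 = 0.6384

0.64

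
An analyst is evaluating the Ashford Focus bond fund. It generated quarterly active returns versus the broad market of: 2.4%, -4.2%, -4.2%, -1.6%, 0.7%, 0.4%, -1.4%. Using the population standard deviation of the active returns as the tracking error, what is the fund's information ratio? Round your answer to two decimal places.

-0.49

Mean return r̄ = -7.90 / 7 = -1.1286%
Population std dev = √[37.2943 / 7] = 2.3082%
IR = r̄ / tracking error = -1.1286 / 2.3082 = -0.4890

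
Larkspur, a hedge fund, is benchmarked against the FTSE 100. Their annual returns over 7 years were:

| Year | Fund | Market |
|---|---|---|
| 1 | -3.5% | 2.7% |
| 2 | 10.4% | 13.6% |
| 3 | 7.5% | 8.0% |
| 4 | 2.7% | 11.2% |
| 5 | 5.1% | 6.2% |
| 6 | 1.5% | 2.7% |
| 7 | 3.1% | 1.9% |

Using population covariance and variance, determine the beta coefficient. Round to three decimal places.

r̄p = 3.8286%,  r̄m = 6.6143%
Cov = Σ(rp − r̄p)(rm − r̄m) / 7 = 12.3610
Var(rm) = Σ(rm − r̄m)² / 7 = 17.8269
β = Cov / Var = 12.3610 / 17.8269 = 0.6934

0.693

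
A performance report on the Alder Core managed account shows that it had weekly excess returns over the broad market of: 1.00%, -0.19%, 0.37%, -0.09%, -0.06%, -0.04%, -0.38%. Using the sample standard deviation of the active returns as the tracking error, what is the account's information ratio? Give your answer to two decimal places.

r̄ = (1 − 0.19 + 0.37 − 0.09 − 0.06 − 0.04 − 0.38) / 7 = 0.0871%
Sample std dev = √[1.2775 / 6] = 0.4614%
IR = r̄ / tracking error = 0.0871 / 0.4614 = 0.1888

0.19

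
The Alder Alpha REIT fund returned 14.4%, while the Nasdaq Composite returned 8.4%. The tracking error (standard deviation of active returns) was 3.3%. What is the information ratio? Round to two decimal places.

1.82

IR = (Rp − Rb) / TE = (14.4% − 8.4%) / 3.3% = 6.00% / 3.3% = 1.8182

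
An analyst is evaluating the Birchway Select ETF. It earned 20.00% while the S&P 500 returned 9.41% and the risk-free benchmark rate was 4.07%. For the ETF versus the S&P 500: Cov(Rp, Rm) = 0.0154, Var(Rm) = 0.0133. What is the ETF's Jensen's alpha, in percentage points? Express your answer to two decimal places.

β = Cov / Var = 0.0154 / 0.0133 = 1.1579
E[R] = Rf + β(Rm − Rf) = 4.07% + 1.1579 × (9.41% − 4.07%) = 10.2532%
α = Rp − E[R] = 20.00% − 10.2532% = 9.7468

9.75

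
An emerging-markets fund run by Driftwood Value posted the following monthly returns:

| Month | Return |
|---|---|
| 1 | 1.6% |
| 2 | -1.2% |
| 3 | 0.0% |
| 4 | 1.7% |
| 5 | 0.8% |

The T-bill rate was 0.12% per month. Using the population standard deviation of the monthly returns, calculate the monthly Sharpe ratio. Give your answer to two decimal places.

0.43

μ = (1.6 − 1.2 + 0 + 1.7 + 0.8) / 5 = 2.90 / 5 = 0.5800%
Population σ = √[Σ(r − μ)² / 5] = √[5.8480 / 5] = √1.1696 = 1.0815%
Sharpe = (μ − rf) / σ = (0.5800 − 0.12) / 1.0815 = 0.4600 / 1.0815 = 0.4253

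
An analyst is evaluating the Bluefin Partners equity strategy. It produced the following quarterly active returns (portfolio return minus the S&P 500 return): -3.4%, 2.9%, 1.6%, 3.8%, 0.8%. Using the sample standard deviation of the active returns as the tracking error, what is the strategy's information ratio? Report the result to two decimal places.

0.41

Mean return r̄ = 5.70 / 5 = 1.1400%
Sample std dev = √[31.1120 / 4] = 2.7889%
IR = r̄ / tracking error = 1.1400 / 2.7889 = 0.4088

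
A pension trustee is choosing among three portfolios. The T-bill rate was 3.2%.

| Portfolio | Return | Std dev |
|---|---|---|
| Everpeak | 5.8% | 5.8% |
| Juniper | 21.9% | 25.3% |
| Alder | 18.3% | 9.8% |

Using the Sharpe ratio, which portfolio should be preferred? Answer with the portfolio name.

Everpeak: Sharpe ratio = (5.8% − 3.2%) / 5.8% = 0.448
Juniper: Sharpe ratio = (21.9% − 3.2%) / 25.3% = 0.739
Alder: Sharpe ratio = (18.3% − 3.2%) / 9.8% = 1.541
Highest: Alder (1.541).

Alder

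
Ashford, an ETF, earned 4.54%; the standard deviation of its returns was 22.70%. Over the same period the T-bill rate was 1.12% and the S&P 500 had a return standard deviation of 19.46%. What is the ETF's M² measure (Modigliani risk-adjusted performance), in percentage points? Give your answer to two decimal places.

Sharpe = (Rp − Rf) / σp = (4.54% − 1.12%) / 22.70% = 0.1507
M² = Rf + Sharpe × σm = 1.12% + 0.1507 × 19.46% = 4.0526%

4.05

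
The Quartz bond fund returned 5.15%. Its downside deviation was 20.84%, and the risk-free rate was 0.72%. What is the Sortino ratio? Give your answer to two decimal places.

0.21

Sortino = (Rp − Rf) / σd = (5.15% − 0.72%) / 20.84% = 4.43% / 20.84% = 0.2126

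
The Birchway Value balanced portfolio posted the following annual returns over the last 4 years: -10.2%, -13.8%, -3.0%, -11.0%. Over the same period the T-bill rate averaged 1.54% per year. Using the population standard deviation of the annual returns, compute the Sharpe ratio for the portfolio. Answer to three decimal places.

μ = (-10.2 − 13.8 − 3 − 11) / 4 = -38.00 / 4 = -9.5000%
Σ(r − μ)² = (-10.2 − (-9.5000))² + (-13.8 − (-9.5000))² + (-3 − (-9.5000))² + … = 63.4800
population σ = √(63.4800 / 4) = √15.8700 = 3.9837%
Sharpe = (μ − rf) / σ = (-9.5000 − 1.54) / 3.9837 = -11.0400 / 3.9837 = -2.7713

-2.771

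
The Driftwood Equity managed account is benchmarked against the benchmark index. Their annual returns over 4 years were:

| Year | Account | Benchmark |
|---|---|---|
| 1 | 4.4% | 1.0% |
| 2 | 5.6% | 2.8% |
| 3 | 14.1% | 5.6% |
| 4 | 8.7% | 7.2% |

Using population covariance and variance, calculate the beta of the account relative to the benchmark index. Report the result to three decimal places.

r̄p = 8.2000%,  r̄m = 4.1500%
Cov = Σ(rp − r̄p)(rm − r̄m) / 4 = 6.3900
Var(rm) = Σ(rm − r̄m)² / 4 = 5.7875
β = Cov / Var = 6.3900 / 5.7875 = 1.1041

1.104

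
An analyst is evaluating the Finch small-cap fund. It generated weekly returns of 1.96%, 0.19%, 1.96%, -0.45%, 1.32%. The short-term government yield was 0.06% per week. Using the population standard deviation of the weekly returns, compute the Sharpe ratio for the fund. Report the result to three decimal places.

0.965

r̄ = (1.96 + 0.19 + 1.96 − 0.45 + 1.32) / 5 = 0.9960%
Population σ = √[Σ(r − r̄)² / 5] = √[4.7041 / 5] = √0.9408 = 0.9699%
Sharpe = (r̄ − rf) / σ = (0.9960 − 0.06) / 0.9699 = 0.9360 / 0.9699 = 0.9650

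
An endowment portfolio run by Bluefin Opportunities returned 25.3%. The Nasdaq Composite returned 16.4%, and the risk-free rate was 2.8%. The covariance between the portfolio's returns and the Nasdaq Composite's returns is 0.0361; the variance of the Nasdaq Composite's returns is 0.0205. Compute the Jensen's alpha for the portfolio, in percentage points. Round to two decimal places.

-1.45

β = Cov / Var = 0.0361 / 0.0205 = 1.7610
E[R] = Rf + β(Rm − Rf) = 2.8% + 1.7610 × (16.4% − 2.8%) = 26.7496%
α = Rp − E[R] = 25.3% − 26.7496% = -1.4496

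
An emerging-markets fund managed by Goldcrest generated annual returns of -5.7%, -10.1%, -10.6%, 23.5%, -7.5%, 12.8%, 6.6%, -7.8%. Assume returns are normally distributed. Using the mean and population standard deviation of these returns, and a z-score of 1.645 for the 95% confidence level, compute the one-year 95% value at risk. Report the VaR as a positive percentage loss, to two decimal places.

19.34

μ = (-5.7 − 10.1 − 10.6 + 23.5 − 7.5 + 12.8 + 6.6 − 7.8) / 8 = 1.20 / 8 = 0.1500%
Population σ = √[Σ(r − μ)² / 8] = √[1123.4200 / 8] = √140.4275 = 11.8502%
VaR = −(μ − z·σ) = −(0.1500 − 1.645 × 11.8502) = −(-19.3436) = 19.3436%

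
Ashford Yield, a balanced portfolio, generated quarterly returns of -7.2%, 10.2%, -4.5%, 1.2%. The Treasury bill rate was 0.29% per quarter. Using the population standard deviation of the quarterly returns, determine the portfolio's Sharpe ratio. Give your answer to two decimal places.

-0.05

r̄ = (-7.2 + 10.2 − 4.5 + 1.2) / 4 = -0.30 / 4 = -0.0750%
Σ(r − r̄)² = (-7.2 − (-0.0750))² + (10.2 − (-0.0750))² + … = 177.5475
σ = √[177.5475 / 4] = 6.6623%
Sharpe = (r̄ − rf) / σ = (-0.0750 − 0.29) / 6.6623 = -0.3650 / 6.6623 = -0.0548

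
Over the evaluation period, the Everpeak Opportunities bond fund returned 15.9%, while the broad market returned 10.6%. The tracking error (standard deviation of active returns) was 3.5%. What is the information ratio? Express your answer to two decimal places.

1.51

IR = (Rp − Rb) / TE = (15.9% − 10.6%) / 3.5% = 5.30% / 3.5% = 1.5143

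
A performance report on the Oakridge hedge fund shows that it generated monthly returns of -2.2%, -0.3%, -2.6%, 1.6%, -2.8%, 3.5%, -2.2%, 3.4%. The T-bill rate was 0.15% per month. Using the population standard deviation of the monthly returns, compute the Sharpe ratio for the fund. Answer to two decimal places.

-0.14

r̄ = (-2.2 − 0.3 − 2.6 + 1.6 − 2.8 + 3.5 − 2.2 + 3.4) / 8 = -1.60 / 8 = -0.2000%
Population std dev = √[50.4200 / 8] = 2.5105%
Sharpe = (r̄ − rf) / σ = (-0.2000 − 0.15) / 2.5105 = -0.3500 / 2.5105 = -0.1394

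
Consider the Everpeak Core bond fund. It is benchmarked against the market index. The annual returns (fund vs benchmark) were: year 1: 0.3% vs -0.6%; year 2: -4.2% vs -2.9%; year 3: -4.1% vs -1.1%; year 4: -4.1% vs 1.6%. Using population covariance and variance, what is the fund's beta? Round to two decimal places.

r̄p = -3.0250%,  r̄m = -0.7500%
Cov = Σ(rp − r̄p)(rm − r̄m) / 4 = 0.2188
Var(rm) = Σ(rm − r̄m)² / 4 = 2.5725
β = Cov / Var = 0.2188 / 2.5725 = 0.0851

0.09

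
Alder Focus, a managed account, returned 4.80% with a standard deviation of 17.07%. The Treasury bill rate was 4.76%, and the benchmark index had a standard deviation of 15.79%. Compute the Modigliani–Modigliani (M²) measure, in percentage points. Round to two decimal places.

4.80

Sharpe = (Rp − Rf) / σp = (4.80% − 4.76%) / 17.07% = 0.0023
M² = Rf + Sharpe × σm = 4.76% + 0.0023 × 15.79% = 4.7963%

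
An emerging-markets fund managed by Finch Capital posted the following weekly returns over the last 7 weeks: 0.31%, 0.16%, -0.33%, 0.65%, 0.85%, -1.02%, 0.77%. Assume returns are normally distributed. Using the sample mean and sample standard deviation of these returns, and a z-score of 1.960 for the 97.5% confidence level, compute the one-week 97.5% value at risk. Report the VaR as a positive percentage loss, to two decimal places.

r̄ = (0.31 + 0.16 − 0.33 + 0.65 + 0.85 − 1.02 + 0.77) / 7 = 0.1986%
Sample σ = √[Σ(r − r̄)² / 6] = √[2.7329 / 6] = √0.4555 = 0.6749%
VaR = −(r̄ − z·σ) = −(0.1986 − 1.960 × 0.6749) = −(-1.1242) = 1.1242%

1.12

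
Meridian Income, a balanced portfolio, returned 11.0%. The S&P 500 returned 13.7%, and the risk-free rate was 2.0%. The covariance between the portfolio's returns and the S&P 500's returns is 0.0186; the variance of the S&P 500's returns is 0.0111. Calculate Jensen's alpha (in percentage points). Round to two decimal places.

β = Cov / Var = 0.0186 / 0.0111 = 1.6757
E[R] = Rf + β(Rm − Rf) = 2.0% + 1.6757 × (13.7% − 2.0%) = 21.6057%
α = Rp − E[R] = 11.0% − 21.6057% = -10.6057

-10.61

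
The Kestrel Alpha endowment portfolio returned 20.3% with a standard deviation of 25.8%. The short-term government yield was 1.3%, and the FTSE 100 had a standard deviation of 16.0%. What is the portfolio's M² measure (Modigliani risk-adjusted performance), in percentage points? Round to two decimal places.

13.08

Sharpe = (Rp − Rf) / σp = (20.3% − 1.3%) / 25.8% = 0.7364
M² = Rf + Sharpe × σm = 1.3% + 0.7364 × 16.0% = 13.0824%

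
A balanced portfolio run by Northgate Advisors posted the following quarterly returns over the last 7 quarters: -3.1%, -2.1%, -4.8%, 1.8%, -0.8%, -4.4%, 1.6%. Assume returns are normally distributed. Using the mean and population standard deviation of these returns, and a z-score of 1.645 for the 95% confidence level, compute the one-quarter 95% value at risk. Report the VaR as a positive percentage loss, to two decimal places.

5.76

Mean return μ = -11.80 / 7 = -1.6857%
Σ(r − μ)² = (-3.1 − (-1.6857))² + (-2.1 − (-1.6857))² + … = 42.9686
σ = √[42.9686 / 7] = 2.4776%
VaR = −(μ − z·σ) = −(-1.6857 − 1.645 × 2.4776) = −(-5.7614) = 5.7614%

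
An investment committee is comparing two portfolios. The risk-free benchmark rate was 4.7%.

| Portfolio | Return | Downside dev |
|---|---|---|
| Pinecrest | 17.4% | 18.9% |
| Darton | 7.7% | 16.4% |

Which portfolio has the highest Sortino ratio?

Pinecrest: Sortino ratio = (17.4% − 4.7%) / 18.9% = 0.672
Darton: Sortino ratio = (7.7% − 4.7%) / 16.4% = 0.183
Highest: Pinecrest (0.672).

Pinecrest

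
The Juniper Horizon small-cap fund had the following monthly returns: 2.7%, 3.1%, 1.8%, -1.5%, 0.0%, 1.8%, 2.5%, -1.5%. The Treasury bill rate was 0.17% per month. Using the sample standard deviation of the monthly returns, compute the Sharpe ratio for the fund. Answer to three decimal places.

r̄ = (2.7 + 3.1 + 1.8 − 1.5 + 0 + 1.8 + 2.5 − 1.5) / 8 = 8.90 / 8 = 1.1125%
Sample std dev = √[24.2288 / 7] = 1.8604%
Sharpe = (r̄ − rf) / σ = (1.1125 − 0.17) / 1.8604 = 0.9425 / 1.8604 = 0.5066

0.507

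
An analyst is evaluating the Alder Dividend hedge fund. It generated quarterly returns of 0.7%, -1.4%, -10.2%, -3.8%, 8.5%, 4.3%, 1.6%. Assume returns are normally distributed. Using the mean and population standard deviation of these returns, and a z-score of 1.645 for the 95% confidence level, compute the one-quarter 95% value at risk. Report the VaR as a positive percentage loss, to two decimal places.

Mean return r̄ = -0.30 / 7 = -0.0429%
Σ(r − r̄)² = (0.7 − (-0.0429))² + (-1.4 − (-0.0429))² + (-10.2 − (-0.0429))² + … = 214.2171
σ = √[214.2171 / 7] = 5.5319%
VaR = −(r̄ − z·σ) = −(-0.0429 − 1.645 × 5.5319) = −(-9.1429) = 9.1429%

9.14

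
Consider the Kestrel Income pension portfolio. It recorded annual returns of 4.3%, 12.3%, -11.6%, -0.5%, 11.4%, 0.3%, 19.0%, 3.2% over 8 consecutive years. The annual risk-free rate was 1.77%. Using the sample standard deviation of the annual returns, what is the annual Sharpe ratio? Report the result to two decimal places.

0.32

Mean return r̄ = 38.40 / 8 = 4.8000%
Sample σ = √[Σ(r − r̄)² / 7] = √[621.5600 / 7] = √88.7943 = 9.4231%
Sharpe = (r̄ − rf) / σ = (4.8000 − 1.77) / 9.4231 = 3.0300 / 9.4231 = 0.3216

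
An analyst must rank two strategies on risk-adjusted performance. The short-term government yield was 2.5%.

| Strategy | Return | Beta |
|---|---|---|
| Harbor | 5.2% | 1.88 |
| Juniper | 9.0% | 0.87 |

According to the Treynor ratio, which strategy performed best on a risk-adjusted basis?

Harbor: Treynor = (5.2% − 2.5%) / 1.88 = 1.436
Juniper: Treynor = (9.0% − 2.5%) / 0.87 = 7.471
Highest: Juniper (7.471).

Juniper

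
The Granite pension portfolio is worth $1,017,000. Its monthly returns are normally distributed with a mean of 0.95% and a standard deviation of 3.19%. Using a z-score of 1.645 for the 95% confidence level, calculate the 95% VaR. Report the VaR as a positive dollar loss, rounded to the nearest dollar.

$43,706

Return at the 95% tail: μ − z·σ = 0.95% − 1.645 × 3.19% = 0.95 − 5.24755 = -4.29755%
VaR = −(-4.29755%) × $1,017,000 = 4.29755% × $1,017,000 = $43,706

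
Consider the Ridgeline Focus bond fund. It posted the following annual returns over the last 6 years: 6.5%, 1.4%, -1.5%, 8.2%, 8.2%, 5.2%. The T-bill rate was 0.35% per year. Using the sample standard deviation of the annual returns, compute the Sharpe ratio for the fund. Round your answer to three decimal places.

1.098

Mean return r̄ = 28.00 / 6 = 4.6667%
Σ(r − r̄)² = (6.5 − 4.6667)² + (1.4 − 4.6667)² + (-1.5 − 4.6667)² + … = 77.3133
σ = √[77.3133 / 5] = 3.9323%
Sharpe = (r̄ − rf) / σ = (4.6667 − 0.35) / 3.9323 = 4.3167 / 3.9323 = 1.0978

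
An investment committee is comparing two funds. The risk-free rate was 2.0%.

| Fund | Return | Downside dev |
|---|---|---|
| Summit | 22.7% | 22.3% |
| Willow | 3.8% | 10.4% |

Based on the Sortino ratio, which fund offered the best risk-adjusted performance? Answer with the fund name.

Summit: Sortino ratio = (22.7% − 2.0%) / 22.3% = 0.928
Willow: Sortino ratio = (3.8% − 2.0%) / 10.4% = 0.173
Highest: Summit (0.928).

Summit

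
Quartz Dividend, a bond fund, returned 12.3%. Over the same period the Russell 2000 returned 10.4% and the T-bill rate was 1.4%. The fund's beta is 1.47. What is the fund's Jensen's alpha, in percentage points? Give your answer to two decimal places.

-2.33

CAPM expected return = Rf + β(Rm − Rf) = 1.4% + 1.47 × (10.4% − 1.4%) = 1.4 + 1.47 × 9.00 = 14.6300%
Jensen's α = Rp − E[R] = 12.3% − 14.6300% = -2.3300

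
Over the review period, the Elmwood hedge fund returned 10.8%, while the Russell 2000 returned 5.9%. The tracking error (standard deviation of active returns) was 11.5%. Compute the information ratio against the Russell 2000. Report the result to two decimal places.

0.43

IR = (Rp − Rb) / TE = (10.8% − 5.9%) / 11.5% = 4.90% / 11.5% = 0.4261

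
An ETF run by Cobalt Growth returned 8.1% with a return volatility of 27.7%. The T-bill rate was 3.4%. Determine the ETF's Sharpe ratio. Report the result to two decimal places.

0.17

Sharpe = (Rp − Rf) / σp = (8.1% − 3.4%) / 27.7% = 4.70% / 27.7% = 0.1697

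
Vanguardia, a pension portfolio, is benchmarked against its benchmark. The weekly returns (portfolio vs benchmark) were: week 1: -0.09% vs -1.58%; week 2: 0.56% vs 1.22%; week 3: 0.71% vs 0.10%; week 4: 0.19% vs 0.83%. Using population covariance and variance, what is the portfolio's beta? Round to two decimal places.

0.19

r̄p = 0.3425%,  r̄m = 0.1425%
Cov = Σ(rp − r̄p)(rm − r̄m) / 4 = 0.2147
Var(rm) = Σ(rm − r̄m)² / 4 = 1.1506
β = Cov / Var = 0.2147 / 1.1506 = 0.1866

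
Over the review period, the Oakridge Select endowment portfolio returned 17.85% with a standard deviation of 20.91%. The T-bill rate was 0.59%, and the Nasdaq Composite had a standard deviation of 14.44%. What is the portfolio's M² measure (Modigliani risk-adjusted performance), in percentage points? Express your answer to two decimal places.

12.51

Sharpe = (Rp − Rf) / σp = (17.85% − 0.59%) / 20.91% = 0.8254
M² = Rf + Sharpe × σm = 0.59% + 0.8254 × 14.44% = 12.5088%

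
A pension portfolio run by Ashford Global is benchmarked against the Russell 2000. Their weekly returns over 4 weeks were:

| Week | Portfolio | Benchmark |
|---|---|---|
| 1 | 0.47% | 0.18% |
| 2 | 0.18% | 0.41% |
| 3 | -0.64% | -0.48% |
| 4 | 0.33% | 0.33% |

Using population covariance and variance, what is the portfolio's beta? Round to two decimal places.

r̄p = 0.0850%,  r̄m = 0.1100%
Cov = Σ(rp − r̄p)(rm − r̄m) / 4 = 0.1343
Var(rm) = Σ(rm − r̄m)² / 4 = 0.1229
β = Cov / Var = 0.1343 / 0.1229 = 1.0928

1.09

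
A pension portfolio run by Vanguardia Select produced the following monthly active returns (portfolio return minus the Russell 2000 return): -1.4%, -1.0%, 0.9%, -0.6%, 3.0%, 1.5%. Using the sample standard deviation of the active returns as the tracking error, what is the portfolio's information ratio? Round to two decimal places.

μ = (-1.4 − 1 + 0.9 − 0.6 + 3 + 1.5) / 6 = 0.4000%
Sample σ = √[Σ(r − μ)² / 5] = √[14.4200 / 5] = √2.8840 = 1.6982%
IR = μ / tracking error = 0.4000 / 1.6982 = 0.2355

0.24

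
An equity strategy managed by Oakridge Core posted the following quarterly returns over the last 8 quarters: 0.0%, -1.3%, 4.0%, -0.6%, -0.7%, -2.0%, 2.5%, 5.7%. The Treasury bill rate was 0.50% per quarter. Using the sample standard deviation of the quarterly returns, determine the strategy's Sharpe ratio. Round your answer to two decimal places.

0.16

r̄ = (0 − 1.3 + 4 − 0.6 − 0.7 − 2 + 2.5 + 5.7) / 8 = 0.9500%
Σ(r − r̄)² = (0 − 0.9500)² + (-1.3 − 0.9500)² + … = 54.0600
sample σ = √(54.0600 / 7) = √7.7229 = 2.7790%
Sharpe = (r̄ − rf) / σ = (0.9500 − 0.5) / 2.7790 = 0.4500 / 2.7790 = 0.1619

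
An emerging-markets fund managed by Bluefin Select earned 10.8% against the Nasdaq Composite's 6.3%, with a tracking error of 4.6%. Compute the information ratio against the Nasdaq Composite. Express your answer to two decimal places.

IR = (Rp − Rb) / TE = (10.8% − 6.3%) / 4.6% = 4.50% / 4.6% = 0.9783

0.98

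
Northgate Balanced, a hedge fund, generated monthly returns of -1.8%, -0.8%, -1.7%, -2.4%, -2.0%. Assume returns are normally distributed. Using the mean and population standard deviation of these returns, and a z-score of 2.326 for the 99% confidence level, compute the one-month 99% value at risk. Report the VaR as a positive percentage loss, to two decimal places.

2.97

r̄ = (-1.8 − 0.8 − 1.7 − 2.4 − 2) / 5 = -8.70 / 5 = -1.7400%
Σ(r − r̄)² = 1.3920; population σ = √(1.3920/5) = 0.5276%
VaR = −(r̄ − z·σ) = −(-1.7400 − 2.326 × 0.5276) = −(-2.9672) = 2.9672%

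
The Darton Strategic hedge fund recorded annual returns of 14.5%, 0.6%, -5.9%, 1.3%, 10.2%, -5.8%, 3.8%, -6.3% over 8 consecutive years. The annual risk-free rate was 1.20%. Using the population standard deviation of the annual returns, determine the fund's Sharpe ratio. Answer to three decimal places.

0.048

μ = (14.5 + 0.6 − 5.9 + 1.3 + 10.2 − 5.8 + 3.8 − 6.3) / 8 = 12.40 / 8 = 1.5500%
Σ(r − μ)² = (14.5 − 1.5500)² + (0.6 − 1.5500)² + … = 419.7000
population σ = √(419.7000 / 8) = √52.4625 = 7.2431%
Sharpe = (μ − rf) / σ = (1.5500 − 1.2) / 7.2431 = 0.3500 / 7.2431 = 0.0483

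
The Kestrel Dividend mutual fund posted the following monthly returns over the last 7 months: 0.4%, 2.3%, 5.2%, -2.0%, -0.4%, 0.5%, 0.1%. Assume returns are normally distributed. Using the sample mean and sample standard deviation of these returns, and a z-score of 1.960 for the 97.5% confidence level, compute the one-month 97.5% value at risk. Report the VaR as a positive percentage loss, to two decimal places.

μ = (0.4 + 2.3 + 5.2 − 2 − 0.4 + 0.5 + 0.1) / 7 = 6.10 / 7 = 0.8714%
Σ(r − μ)² = (0.4 − 0.8714)² + (2.3 − 0.8714)² + … = 31.5943
σ = √[31.5943 / 6] = 2.2947%
VaR = −(μ − z·σ) = −(0.8714 − 1.960 × 2.2947) = −(-3.6262) = 3.6262%

3.63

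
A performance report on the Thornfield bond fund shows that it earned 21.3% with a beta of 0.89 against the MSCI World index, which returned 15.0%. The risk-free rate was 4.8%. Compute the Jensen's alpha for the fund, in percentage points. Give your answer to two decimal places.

CAPM expected return = Rf + β(Rm − Rf) = 4.8% + 0.89 × (15.0% − 4.8%) = 4.8 + 0.89 × 10.20 = 13.8780%
Jensen's α = Rp − E[R] = 21.3% − 13.8780% = 7.4220

7.42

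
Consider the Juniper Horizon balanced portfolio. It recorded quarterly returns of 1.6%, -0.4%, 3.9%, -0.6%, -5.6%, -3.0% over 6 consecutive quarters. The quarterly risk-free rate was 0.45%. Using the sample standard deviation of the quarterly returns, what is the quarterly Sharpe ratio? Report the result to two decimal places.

r̄ = (1.6 − 0.4 + 3.9 − 0.6 − 5.6 − 3) / 6 = -4.10 / 6 = -0.6833%
Sample std dev = √[55.8483 / 5] = 3.3421%
Sharpe = (r̄ − rf) / σ = (-0.6833 − 0.45) / 3.3421 = -1.1333 / 3.3421 = -0.3391

-0.34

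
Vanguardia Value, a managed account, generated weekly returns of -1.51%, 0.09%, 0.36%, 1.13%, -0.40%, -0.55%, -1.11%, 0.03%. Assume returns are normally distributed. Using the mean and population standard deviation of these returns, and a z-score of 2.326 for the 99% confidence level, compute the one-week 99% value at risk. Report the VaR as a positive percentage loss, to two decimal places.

2.07

r̄ = (-1.51 + 0.09 + 0.36 + 1.13 − 0.4 − 0.55 − 1.11 + 0.03) / 8 = -1.960 / 8 = -0.2450%
Population σ = √[Σ(r − r̄)² / 8] = √[4.9100 / 8] = √0.6138 = 0.7835%
VaR = −(r̄ − z·σ) = −(-0.2450 − 2.326 × 0.7835) = −(-2.0674) = 2.0674%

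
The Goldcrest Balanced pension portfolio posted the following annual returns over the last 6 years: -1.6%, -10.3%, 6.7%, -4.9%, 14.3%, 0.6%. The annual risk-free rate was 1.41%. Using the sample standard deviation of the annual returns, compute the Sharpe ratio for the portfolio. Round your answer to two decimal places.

-0.07

μ = (-1.6 − 10.3 + 6.7 − 4.9 + 14.3 + 0.6) / 6 = 0.8000%
Σ(r − μ)² = 378.5600; sample σ = √(378.5600/5) = 8.7013%
Sharpe = (μ − rf) / σ = (0.8000 − 1.41) / 8.7013 = -0.6100 / 8.7013 = -0.0701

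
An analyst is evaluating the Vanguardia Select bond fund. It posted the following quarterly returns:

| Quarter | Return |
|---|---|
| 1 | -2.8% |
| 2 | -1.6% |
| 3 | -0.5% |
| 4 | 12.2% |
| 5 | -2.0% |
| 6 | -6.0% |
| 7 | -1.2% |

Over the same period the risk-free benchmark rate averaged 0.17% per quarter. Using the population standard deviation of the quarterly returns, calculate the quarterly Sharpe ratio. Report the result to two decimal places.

Mean return μ = -1.90 / 7 = -0.2714%
Σ(r − μ)² = 200.4143; population σ = √(200.4143/7) = 5.3508%
Sharpe = (μ − rf) / σ = (-0.2714 − 0.17) / 5.3508 = -0.4414 / 5.3508 = -0.0825

-0.08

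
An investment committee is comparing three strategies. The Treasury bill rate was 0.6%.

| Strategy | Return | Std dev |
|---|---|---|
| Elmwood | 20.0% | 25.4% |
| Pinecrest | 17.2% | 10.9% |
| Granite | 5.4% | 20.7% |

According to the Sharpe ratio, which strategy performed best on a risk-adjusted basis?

Elmwood: Sharpe ratio = (20.0% − 0.6%) / 25.4% = 0.764
Pinecrest: Sharpe ratio = (17.2% − 0.6%) / 10.9% = 1.523
Granite: Sharpe ratio = (5.4% − 0.6%) / 20.7% = 0.232
Highest: Pinecrest (1.523).

Pinecrest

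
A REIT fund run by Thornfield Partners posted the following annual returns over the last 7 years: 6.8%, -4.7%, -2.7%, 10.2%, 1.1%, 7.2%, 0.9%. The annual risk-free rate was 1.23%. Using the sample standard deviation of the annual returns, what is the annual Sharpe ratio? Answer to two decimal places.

0.26

μ = (6.8 − 4.7 − 2.7 + 10.2 + 1.1 + 7.2 + 0.9) / 7 = 2.6857%
Sample std dev = √[183.0286 / 6] = 5.5231%
Sharpe = (μ − rf) / σ = (2.6857 − 1.23) / 5.5231 = 1.4557 / 5.5231 = 0.2636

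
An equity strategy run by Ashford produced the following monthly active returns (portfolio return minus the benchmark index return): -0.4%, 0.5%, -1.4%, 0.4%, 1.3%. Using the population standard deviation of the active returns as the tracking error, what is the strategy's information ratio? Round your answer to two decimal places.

0.09

Mean return r̄ = 0.40 / 5 = 0.0800%
Population σ = √[Σ(r − r̄)² / 5] = √[4.1880 / 5] = √0.8376 = 0.9152%
IR = r̄ / tracking error = 0.0800 / 0.9152 = 0.0874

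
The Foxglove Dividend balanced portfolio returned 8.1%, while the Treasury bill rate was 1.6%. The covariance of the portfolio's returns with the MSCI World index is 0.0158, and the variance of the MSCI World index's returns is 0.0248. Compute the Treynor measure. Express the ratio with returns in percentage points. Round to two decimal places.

10.20

β = Cov / Var = 0.0158 / 0.0248 = 0.6371
Treynor = (Rp − Rf) / β = (8.1% − 1.6%) / 0.6371 = 6.50 / 0.6371 = 10.2025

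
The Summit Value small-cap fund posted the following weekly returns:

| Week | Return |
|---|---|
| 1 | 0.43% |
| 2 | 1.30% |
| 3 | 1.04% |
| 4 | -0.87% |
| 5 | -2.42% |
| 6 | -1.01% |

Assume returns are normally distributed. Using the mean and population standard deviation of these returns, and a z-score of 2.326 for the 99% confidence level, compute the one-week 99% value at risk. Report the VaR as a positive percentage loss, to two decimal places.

3.29

r̄ = (0.43 + 1.3 + 1.04 − 0.87 − 2.42 − 1.01) / 6 = -1.530 / 6 = -0.2550%
Σ(r − r̄)² = (0.43 − (-0.2550))² + (1.3 − (-0.2550))² + … = 10.1998
σ = √[10.1998 / 6] = 1.3038%
VaR = −(r̄ − z·σ) = −(-0.2550 − 2.326 × 1.3038) = −(-3.2876) = 3.2876%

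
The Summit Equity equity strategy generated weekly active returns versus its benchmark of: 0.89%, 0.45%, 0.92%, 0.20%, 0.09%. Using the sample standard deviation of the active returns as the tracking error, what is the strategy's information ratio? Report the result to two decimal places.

1.33

μ = (0.89 + 0.45 + 0.92 + 0.2 + 0.09) / 5 = 2.550 / 5 = 0.5100%
Sample std dev = √[0.5886 / 4] = 0.3836%
IR = μ / tracking error = 0.5100 / 0.3836 = 1.3295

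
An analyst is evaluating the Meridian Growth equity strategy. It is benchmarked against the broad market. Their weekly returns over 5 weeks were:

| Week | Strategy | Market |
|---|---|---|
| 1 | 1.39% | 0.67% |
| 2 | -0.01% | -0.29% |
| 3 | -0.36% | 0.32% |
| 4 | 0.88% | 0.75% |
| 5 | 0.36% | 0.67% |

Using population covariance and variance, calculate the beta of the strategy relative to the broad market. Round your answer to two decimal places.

1.02

r̄p = 0.4520%,  r̄m = 0.4240%
Cov = Σ(rp − r̄p)(rm − r̄m) / 5 = 0.1524
Var(rm) = Σ(rm − r̄m)² / 5 = 0.1496
β = Cov / Var = 0.1524 / 0.1496 = 1.0187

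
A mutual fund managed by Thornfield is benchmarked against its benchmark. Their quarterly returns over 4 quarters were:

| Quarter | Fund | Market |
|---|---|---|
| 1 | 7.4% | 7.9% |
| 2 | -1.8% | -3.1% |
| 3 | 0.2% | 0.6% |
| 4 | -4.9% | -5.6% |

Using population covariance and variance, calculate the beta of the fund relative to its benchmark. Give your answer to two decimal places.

r̄p = 0.2250%,  r̄m = -0.0500%
Cov = Σ(rp − r̄p)(rm − r̄m) / 4 = 22.9113
Var(rm) = Σ(rm − r̄m)² / 4 = 25.9325
β = Cov / Var = 22.9113 / 25.9325 = 0.8835

0.88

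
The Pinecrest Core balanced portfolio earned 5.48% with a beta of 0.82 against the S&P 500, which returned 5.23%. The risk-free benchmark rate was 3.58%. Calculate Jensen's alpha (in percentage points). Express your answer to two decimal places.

0.55

CAPM expected return = Rf + β(Rm − Rf) = 3.58% + 0.82 × (5.23% − 3.58%) = 3.58 + 0.82 × 1.65 = 4.9330%
Jensen's α = Rp − E[R] = 5.48% − 4.9330% = 0.5470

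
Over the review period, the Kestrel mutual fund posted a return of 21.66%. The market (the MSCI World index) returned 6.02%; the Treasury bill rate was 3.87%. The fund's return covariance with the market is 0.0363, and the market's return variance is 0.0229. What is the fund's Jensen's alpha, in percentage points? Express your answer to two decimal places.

β = Cov / Var = 0.0363 / 0.0229 = 1.5852
E[R] = Rf + β(Rm − Rf) = 3.87% + 1.5852 × (6.02% − 3.87%) = 7.2782%
α = Rp − E[R] = 21.66% − 7.2782% = 14.3818

14.38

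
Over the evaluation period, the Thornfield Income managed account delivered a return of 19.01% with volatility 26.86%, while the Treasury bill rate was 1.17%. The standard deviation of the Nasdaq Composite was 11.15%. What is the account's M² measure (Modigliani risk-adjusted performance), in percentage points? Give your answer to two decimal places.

Sharpe = (Rp − Rf) / σp = (19.01% − 1.17%) / 26.86% = 0.6642
M² = Rf + Sharpe × σm = 1.17% + 0.6642 × 11.15% = 8.5758%

8.58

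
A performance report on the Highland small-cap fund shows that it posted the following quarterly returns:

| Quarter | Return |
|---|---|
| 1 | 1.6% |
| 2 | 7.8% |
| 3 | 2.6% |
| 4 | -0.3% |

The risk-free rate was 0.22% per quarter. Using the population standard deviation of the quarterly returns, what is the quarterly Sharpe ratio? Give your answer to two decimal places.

Mean return r̄ = 11.70 / 4 = 2.9250%
Σ(r − r̄)² = 36.0275; population σ = √(36.0275/4) = 3.0011%
Sharpe = (r̄ − rf) / σ = (2.9250 − 0.22) / 3.0011 = 2.7050 / 3.0011 = 0.9013

0.90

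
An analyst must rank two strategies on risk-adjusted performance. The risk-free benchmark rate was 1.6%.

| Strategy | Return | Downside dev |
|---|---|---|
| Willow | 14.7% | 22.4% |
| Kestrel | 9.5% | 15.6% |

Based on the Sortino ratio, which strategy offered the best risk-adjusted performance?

Willow

Willow: Sortino ratio = (14.7% − 1.6%) / 22.4% = 0.585
Kestrel: Sortino ratio = (9.5% − 1.6%) / 15.6% = 0.506
Highest: Willow (0.585).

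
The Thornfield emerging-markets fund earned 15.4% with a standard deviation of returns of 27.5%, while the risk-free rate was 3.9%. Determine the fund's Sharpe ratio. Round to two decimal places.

Sharpe = (Rp − Rf) / σp = (15.4% − 3.9%) / 27.5% = 11.50% / 27.5% = 0.4182

0.42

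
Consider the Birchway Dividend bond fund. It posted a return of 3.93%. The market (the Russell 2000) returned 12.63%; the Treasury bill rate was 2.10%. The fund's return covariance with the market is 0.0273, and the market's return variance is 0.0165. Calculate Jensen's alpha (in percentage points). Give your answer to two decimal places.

-15.59

β = Cov / Var = 0.0273 / 0.0165 = 1.6545
E[R] = Rf + β(Rm − Rf) = 2.10% + 1.6545 × (12.63% − 2.10%) = 19.5219%
α = Rp − E[R] = 3.93% − 19.5219% = -15.5919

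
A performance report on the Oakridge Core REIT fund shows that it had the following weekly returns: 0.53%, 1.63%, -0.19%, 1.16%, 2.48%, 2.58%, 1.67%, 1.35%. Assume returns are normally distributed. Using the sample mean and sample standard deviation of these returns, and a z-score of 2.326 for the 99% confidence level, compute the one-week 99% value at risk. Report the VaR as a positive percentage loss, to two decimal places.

μ = (0.53 + 1.63 − 0.19 + 1.16 + 2.48 + 2.58 + 1.67 + 1.35) / 8 = 11.210 / 8 = 1.4013%
Sample std dev = √[6.0297 / 7] = 0.9281%
VaR = −(μ − z·σ) = −(1.4013 − 2.326 × 0.9281) = −(-0.7575) = 0.7575%

0.76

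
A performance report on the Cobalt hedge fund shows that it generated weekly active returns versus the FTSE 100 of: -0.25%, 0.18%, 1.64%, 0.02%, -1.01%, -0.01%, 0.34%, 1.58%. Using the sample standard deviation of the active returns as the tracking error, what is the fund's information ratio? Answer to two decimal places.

0.35

r̄ = (-0.25 + 0.18 + 1.64 + 0.02 − 1.01 − 0.01 + 0.34 + 1.58) / 8 = 0.3113%
Σ(r − r̄)² = (-0.25 − 0.3113)² + (0.18 − 0.3113)² + … = 5.6421
σ = √[5.6421 / 7] = 0.8978%
IR = r̄ / tracking error = 0.3113 / 0.8978 = 0.3467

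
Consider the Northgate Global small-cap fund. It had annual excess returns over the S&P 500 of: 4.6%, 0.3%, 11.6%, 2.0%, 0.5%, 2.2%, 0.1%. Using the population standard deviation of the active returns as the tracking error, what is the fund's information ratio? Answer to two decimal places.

0.80

r̄ = (4.6 + 0.3 + 11.6 + 2 + 0.5 + 2.2 + 0.1) / 7 = 21.30 / 7 = 3.0429%
Σ(r − r̄)² = 100.0971; population σ = √(100.0971/7) = 3.7815%
IR = r̄ / tracking error = 3.0429 / 3.7815 = 0.8047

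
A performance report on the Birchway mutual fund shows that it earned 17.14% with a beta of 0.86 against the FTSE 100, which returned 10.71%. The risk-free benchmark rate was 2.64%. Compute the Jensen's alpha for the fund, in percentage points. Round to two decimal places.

7.56

CAPM expected return = Rf + β(Rm − Rf) = 2.64% + 0.86 × (10.71% − 2.64%) = 2.64 + 0.86 × 8.07 = 9.5802%
Jensen's α = Rp − E[R] = 17.14% − 9.5802% = 7.5598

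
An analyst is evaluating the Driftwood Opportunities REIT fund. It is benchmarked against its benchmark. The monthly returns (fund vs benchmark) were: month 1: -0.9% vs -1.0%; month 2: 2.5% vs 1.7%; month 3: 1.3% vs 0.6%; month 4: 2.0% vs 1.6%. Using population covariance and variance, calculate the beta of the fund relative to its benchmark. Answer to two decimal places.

r̄p = 1.2250%,  r̄m = 0.7250%
Cov = Σ(rp − r̄p)(rm − r̄m) / 4 = 1.3944
Var(rm) = Σ(rm − r̄m)² / 4 = 1.1769
β = Cov / Var = 1.3944 / 1.1769 = 1.1848

1.18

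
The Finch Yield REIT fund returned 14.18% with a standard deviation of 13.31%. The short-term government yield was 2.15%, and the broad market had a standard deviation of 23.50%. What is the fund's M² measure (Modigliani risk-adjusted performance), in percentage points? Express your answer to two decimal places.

23.39

Sharpe = (Rp − Rf) / σp = (14.18% − 2.15%) / 13.31% = 0.9038
M² = Rf + Sharpe × σm = 2.15% + 0.9038 × 23.50% = 23.3893%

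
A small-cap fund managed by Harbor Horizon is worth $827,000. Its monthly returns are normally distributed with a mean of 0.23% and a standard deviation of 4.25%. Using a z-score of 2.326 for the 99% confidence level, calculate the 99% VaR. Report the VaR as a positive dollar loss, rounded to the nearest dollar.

Return at the 99% tail: μ − z·σ = 0.23% − 2.326 × 4.25% = 0.23 − 9.8855 = -9.6555%
VaR = −(-9.6555%) × $827,000 = 9.6555% × $827,000 = $79,851

$79,851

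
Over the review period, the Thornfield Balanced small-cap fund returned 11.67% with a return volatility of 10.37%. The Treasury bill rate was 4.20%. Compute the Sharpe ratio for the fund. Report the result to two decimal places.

0.72

Sharpe = (Rp − Rf) / σp = (11.67% − 4.20%) / 10.37% = 7.47% / 10.37% = 0.7203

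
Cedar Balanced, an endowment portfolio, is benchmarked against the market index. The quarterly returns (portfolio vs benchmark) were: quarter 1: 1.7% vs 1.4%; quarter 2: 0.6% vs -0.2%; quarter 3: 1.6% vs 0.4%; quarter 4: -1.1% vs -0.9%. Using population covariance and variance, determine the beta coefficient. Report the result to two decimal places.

1.19

r̄p = 0.7000%,  r̄m = 0.1750%
Cov = Σ(rp − r̄p)(rm − r̄m) / 4 = 0.8500
Var(rm) = Σ(rm − r̄m)² / 4 = 0.7119
β = Cov / Var = 0.8500 / 0.7119 = 1.1940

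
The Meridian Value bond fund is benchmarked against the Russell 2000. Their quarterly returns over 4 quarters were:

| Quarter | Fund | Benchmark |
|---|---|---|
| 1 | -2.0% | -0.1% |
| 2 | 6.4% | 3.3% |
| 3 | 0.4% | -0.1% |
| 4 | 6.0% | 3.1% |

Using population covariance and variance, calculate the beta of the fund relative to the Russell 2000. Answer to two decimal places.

2.12

r̄p = 2.7000%,  r̄m = 1.5500%
Cov = Σ(rp − r̄p)(rm − r̄m) / 4 = 5.7850
Var(rm) = Σ(rm − r̄m)² / 4 = 2.7275
β = Cov / Var = 5.7850 / 2.7275 = 2.1210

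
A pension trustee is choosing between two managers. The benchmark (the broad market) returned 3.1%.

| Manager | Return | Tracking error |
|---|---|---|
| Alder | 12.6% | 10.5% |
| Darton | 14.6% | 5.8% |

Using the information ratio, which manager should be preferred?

Alder: IR = (12.6% − 3.1%) / 10.5% = 0.905
Darton: IR = (14.6% − 3.1%) / 5.8% = 1.983
Highest: Darton (1.983).

Darton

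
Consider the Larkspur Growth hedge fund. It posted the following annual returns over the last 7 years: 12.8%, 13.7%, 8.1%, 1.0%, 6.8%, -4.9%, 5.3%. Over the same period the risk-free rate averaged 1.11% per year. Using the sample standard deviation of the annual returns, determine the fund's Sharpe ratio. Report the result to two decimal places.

0.77

r̄ = (12.8 + 13.7 + 8.1 + 1 + 6.8 − 4.9 + 5.3) / 7 = 6.1143%
Σ(r − r̄)² = (12.8 − 6.1143)² + (13.7 − 6.1143)² + (8.1 − 6.1143)² + … = 254.7886
sample σ = √(254.7886 / 6) = √42.4648 = 6.5165%
Sharpe = (r̄ − rf) / σ = (6.1143 − 1.11) / 6.5165 = 5.0043 / 6.5165 = 0.7679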